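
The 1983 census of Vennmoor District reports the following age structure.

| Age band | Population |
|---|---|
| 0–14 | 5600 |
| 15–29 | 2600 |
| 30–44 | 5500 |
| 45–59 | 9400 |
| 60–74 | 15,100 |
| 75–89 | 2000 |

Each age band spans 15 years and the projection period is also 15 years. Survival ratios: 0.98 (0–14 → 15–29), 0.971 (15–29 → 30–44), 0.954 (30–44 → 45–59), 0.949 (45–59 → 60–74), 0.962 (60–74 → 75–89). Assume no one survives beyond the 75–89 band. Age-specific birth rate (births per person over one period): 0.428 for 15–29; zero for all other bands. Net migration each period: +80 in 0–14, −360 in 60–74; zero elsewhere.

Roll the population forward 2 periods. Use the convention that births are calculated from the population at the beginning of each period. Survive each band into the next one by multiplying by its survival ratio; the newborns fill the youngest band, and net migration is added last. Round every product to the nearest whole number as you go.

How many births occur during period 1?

Period 1.
Births: 2600 × 0.428 = 1113
15–29: 5600 × 0.98 = 5488
30–44: 2600 × 0.971 = 2525
45–59: 5500 × 0.954 = 5247
60–74: 9400 × 0.949 = 8921
75–89: 15100 × 0.962 = 14526
Net migration: 0–14 + 80 → 1193; 60–74 − 360 → 8561
Giving 1193 / 5488 / 2525 / 5247 / 8561 / 14526.

1113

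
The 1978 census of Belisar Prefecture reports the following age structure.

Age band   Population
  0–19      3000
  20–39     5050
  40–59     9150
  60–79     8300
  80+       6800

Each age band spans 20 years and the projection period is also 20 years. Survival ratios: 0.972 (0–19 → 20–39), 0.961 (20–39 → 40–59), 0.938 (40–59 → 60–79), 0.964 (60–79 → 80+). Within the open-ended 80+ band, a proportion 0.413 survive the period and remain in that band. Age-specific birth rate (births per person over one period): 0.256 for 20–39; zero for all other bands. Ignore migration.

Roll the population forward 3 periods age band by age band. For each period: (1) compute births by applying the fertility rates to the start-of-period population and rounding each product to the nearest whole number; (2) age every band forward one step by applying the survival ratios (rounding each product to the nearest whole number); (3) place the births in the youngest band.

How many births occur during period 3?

322

[period 1]
Births: 5050 × 0.256 = 1293
20–39: 3000 × 0.972 = 2916
40–59: 5050 × 0.961 = 4853
60–79: 9150 × 0.938 = 8583
80+: 8300 × 0.964 + 6800 × 0.413 = 8001 + 2808 = 10809
Giving 1293 / 2916 / 4853 / 8583 / 10809.
[period 2]
Births: 2916 × 0.256 = 746
20–39: 1293 × 0.972 = 1257
40–59: 2916 × 0.961 = 2802
60–79: 4853 × 0.938 = 4552
80+: 8583 × 0.964 + 10809 × 0.413 = 8274 + 4464 = 12738
Giving 746 / 1257 / 2802 / 4552 / 12738.
[period 3]
Births: 1257 × 0.256 = 322
20–39: 746 × 0.972 = 725
40–59: 1257 × 0.961 = 1208
60–79: 2802 × 0.938 = 2628
80+: 4552 × 0.964 + 12738 × 0.413 = 4388 + 5261 = 9649
Giving 322 / 725 / 1208 / 2628 / 9649.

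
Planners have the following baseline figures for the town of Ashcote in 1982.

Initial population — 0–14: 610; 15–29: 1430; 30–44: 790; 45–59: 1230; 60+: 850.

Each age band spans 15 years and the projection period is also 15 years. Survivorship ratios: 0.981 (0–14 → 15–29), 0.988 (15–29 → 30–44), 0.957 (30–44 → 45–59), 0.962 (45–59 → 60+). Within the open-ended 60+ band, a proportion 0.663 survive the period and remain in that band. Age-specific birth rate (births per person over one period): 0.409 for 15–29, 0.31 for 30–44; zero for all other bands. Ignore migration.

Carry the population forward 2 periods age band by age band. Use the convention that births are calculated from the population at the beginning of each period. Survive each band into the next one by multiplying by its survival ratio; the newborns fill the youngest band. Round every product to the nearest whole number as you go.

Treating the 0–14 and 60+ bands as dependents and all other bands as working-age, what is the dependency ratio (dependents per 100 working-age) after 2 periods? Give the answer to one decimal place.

Call the bands 1 to 5, youngest first.
After projecting period 1:
Births: 1430 × 0.409 = 585  |  790 × 0.31 = 245 — total 830
Band 2: 610 × 0.981 = 598
Band 3: 1430 × 0.988 = 1413
Band 4: 790 × 0.957 = 756
Band 5: 1230 × 0.962 + 850 × 0.663 = 1183 + 564 = 1747
→ [830, 598, 1413, 756, 1747]
After projecting period 2:
Births: 598 × 0.409 = 245  |  1413 × 0.31 = 438 — total 683
Band 2: 830 × 0.981 = 814
Band 3: 598 × 0.988 = 591
Band 4: 1413 × 0.957 = 1352
Band 5: 756 × 0.962 + 1747 × 0.663 = 727 + 1158 = 1885
→ [683, 814, 591, 1352, 1885]
Dependents (band 0–14 + band 60+) = 683 + 1885 = 2568; working-age = 2757; ratio = 2568/2757 × 100 = 93.1

93.1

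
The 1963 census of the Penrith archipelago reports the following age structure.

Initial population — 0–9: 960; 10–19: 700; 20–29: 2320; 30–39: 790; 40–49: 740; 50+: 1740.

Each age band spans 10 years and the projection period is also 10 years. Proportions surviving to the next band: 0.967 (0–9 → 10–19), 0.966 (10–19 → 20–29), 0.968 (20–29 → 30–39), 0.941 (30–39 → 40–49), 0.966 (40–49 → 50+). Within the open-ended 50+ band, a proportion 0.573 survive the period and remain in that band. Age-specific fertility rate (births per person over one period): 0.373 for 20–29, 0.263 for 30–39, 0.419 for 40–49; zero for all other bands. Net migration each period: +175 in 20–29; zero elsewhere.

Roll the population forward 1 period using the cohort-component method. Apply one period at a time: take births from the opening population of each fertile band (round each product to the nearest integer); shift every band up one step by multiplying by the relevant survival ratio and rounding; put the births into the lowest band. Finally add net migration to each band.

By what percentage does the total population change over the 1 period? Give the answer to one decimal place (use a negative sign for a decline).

8.5

Let group 1 be 0–9 through group 6 = 50+.
Period 1.
Births: 2320 * 0.373 = 865, 790 * 0.263 = 208, 740 * 0.419 = 310 → 1383
Group 2: 960 * 0.967 = 928
Group 3: 700 * 0.966 = 676
Group 4: 2320 * 0.968 = 2246
Group 5: 790 * 0.941 = 743
Group 6: 740 * 0.966 + 1740 * 0.573 = 715 + 997 = 1712
Net migration: Group 3 + 175 → 851
End of period: [1383, 928, 851, 2246, 743, 1712]
Total: 7250 → 7863; change = 613; percentage change = 8.5%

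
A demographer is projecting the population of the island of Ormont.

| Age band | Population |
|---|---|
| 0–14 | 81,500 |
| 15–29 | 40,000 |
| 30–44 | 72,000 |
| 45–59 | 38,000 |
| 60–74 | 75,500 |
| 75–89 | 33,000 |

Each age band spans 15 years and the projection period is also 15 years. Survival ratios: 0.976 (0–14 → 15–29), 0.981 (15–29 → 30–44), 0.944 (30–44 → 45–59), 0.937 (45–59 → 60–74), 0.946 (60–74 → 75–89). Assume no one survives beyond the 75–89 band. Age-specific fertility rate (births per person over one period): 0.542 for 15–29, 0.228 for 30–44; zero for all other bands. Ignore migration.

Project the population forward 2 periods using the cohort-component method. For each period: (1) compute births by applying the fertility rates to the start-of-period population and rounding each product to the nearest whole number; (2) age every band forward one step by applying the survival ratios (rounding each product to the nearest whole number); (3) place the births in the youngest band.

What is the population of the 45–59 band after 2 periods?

Period 1.
Births: 40000 * 0.542 = 21680  |  72000 * 0.228 = 16416 → total 38096
15–29: 81500 * 0.976 = 79544
30–44: 40000 * 0.981 = 39240
45–59: 72000 * 0.944 = 67968
60–74: 38000 * 0.937 = 35606
75–89: 75500 * 0.946 = 71423
Giving 38096 / 79544 / 39240 / 67968 / 35606 / 71423.
Period 2.
Births: 79544 * 0.542 = 43113  |  39240 * 0.228 = 8947 → total 52060
15–29: 38096 * 0.976 = 37182
30–44: 79544 * 0.981 = 78033
45–59: 39240 * 0.944 = 37043
60–74: 67968 * 0.937 = 63686
75–89: 35606 * 0.946 = 33683
Giving 52060 / 37182 / 78033 / 37043 / 63686 / 33683.

37043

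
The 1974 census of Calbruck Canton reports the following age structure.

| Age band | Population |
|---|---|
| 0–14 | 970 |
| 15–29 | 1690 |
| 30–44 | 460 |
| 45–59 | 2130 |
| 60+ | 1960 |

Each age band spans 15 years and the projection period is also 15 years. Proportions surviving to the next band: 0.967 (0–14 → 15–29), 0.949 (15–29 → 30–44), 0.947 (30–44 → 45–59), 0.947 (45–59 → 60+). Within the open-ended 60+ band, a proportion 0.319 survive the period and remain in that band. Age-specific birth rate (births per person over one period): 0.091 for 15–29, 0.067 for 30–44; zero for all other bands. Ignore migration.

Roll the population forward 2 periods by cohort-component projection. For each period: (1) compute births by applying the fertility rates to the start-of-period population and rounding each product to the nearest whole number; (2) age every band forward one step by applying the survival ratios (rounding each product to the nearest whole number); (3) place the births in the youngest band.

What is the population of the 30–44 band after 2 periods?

890

— Period 1 —
Births: 1690 * 0.091 = 154, 460 * 0.067 = 31 — total 185
15–29: 970 * 0.967 = 938
30–44: 1690 * 0.949 = 1604
45–59: 460 * 0.947 = 436
60+: 2130 * 0.947 + 1960 * 0.319 = 2017 + 625 = 2642
Population now: 0–14=185, 15–29=938, 30–44=1604, 45–59=436, 60+=2642
— Period 2 —
Births: 938 * 0.091 = 85, 1604 * 0.067 = 107 — total 192
15–29: 185 * 0.967 = 179
30–44: 938 * 0.949 = 890
45–59: 1604 * 0.947 = 1519
60+: 436 * 0.947 + 2642 * 0.319 = 413 + 843 = 1256
Population now: 0–14=192, 15–29=179, 30–44=890, 45–59=1519, 60+=1256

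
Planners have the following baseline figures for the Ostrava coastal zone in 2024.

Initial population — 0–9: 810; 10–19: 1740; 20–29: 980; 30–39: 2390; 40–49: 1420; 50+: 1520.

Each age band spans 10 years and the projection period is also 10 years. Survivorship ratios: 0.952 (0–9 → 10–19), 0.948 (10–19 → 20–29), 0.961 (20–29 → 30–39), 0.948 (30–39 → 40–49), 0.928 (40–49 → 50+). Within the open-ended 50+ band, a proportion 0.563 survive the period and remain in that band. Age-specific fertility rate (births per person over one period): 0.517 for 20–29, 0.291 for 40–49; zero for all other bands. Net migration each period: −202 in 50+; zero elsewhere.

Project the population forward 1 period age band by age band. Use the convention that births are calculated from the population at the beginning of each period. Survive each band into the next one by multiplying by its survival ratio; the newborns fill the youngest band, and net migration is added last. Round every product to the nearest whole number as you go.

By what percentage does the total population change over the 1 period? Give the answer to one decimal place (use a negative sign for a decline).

After projecting period 1:
Births: 980 × 0.517 = 507 ; 1420 × 0.291 = 413 ⇒ total 920
10–19: 810 × 0.952 = 771
20–29: 1740 × 0.948 = 1650
30–39: 980 × 0.961 = 942
40–49: 2390 × 0.948 = 2266
50+: 1420 × 0.928 + 1520 × 0.563 = 1318 + 856 = 2174
Net migration: 50+ − 202 → 1972
Population now: 0–9=920, 10–19=771, 20–29=1650, 30–39=942, 40–49=2266, 50+=1972
Total: 8860 → 8521; change = -339; percentage change = -3.8%

-3.8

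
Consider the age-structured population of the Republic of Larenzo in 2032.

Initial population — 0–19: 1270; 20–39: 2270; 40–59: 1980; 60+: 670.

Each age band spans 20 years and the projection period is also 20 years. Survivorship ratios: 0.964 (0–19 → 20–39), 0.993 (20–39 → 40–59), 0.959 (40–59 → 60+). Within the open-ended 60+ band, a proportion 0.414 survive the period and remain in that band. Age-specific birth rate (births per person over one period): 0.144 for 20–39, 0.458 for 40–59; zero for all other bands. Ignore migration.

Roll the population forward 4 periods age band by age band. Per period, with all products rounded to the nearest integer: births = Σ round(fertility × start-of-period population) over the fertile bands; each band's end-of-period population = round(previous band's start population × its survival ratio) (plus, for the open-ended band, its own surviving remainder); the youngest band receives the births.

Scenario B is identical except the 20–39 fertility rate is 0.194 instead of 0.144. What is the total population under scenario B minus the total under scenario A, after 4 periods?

357

(Groups numbered youngest = 1 to oldest = 4.)
[period 1]
Births: 2270 × 0.144 = 327, 1980 × 0.458 = 907 ⇒ total 1234
Group 2: 1270 × 0.964 = 1224
Group 3: 2270 × 0.993 = 2254
Group 4: 1980 × 0.959 + 670 × 0.414 = 1899 + 277 = 2176
→ [1234, 1224, 2254, 2176]
[period 2]
Births: 1224 × 0.144 = 176, 2254 × 0.458 = 1032 ⇒ total 1208
Group 2: 1234 × 0.964 = 1190
Group 3: 1224 × 0.993 = 1215
Group 4: 2254 × 0.959 + 2176 × 0.414 = 2162 + 901 = 3063
→ [1208, 1190, 1215, 3063]
[period 3]
Births: 1190 × 0.144 = 171, 1215 × 0.458 = 556 ⇒ total 727
Group 2: 1208 × 0.964 = 1165
Group 3: 1190 × 0.993 = 1182
Group 4: 1215 × 0.959 + 3063 × 0.414 = 1165 + 1268 = 2433
→ [727, 1165, 1182, 2433]
[period 4]
Births: 1165 × 0.144 = 168, 1182 × 0.458 = 541 ⇒ total 709
Group 2: 727 × 0.964 = 701
Group 3: 1165 × 0.993 = 1157
Group 4: 1182 × 0.959 + 2433 × 0.414 = 1134 + 1007 = 2141
→ [709, 701, 1157, 2141]
Scenario A total after 4 periods: 4708
Scenario B projection —
[period 1]
Births: 2270 × 0.194 = 440, 1980 × 0.458 = 907 ⇒ total 1347
Group 2: 1270 × 0.964 = 1224
Group 3: 2270 × 0.993 = 2254
Group 4: 1980 × 0.959 + 670 × 0.414 = 1899 + 277 = 2176
→ [1347, 1224, 2254, 2176]
[period 2]
Births: 1224 × 0.194 = 237, 2254 × 0.458 = 1032 ⇒ total 1269
Group 2: 1347 × 0.964 = 1299
Group 3: 1224 × 0.993 = 1215
Group 4: 2254 × 0.959 + 2176 × 0.414 = 2162 + 901 = 3063
→ [1269, 1299, 1215, 3063]
[period 3]
Births: 1299 × 0.194 = 252, 1215 × 0.458 = 556 ⇒ total 808
Group 2: 1269 × 0.964 = 1223
Group 3: 1299 × 0.993 = 1290
Group 4: 1215 × 0.959 + 3063 × 0.414 = 1165 + 1268 = 2433
→ [808, 1223, 1290, 2433]
[period 4]
Births: 1223 × 0.194 = 237, 1290 × 0.458 = 591 ⇒ total 828
Group 2: 808 × 0.964 = 779
Group 3: 1223 × 0.993 = 1214
Group 4: 1290 × 0.959 + 2433 × 0.414 = 1237 + 1007 = 2244
→ [828, 779, 1214, 2244]
Scenario B total after 4 periods: 5065
Difference B − A = 5065 − 4708 = 357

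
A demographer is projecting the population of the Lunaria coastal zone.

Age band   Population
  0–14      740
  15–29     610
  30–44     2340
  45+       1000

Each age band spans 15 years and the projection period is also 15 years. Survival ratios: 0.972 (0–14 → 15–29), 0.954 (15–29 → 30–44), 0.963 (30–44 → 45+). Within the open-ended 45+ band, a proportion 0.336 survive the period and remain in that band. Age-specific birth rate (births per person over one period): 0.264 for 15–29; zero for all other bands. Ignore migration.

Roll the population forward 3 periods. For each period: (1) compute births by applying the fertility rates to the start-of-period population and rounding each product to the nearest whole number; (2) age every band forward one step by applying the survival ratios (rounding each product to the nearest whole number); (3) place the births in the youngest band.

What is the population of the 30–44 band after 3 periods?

Period 1:
Births: 610 × 0.264 = 161
15–29: 740 × 0.972 = 719
30–44: 610 × 0.954 = 582
45+: 2340 × 0.963 + 1000 × 0.336 = 2253 + 336 = 2589
End of period: [161, 719, 582, 2589]
Period 2:
Births: 719 × 0.264 = 190
15–29: 161 × 0.972 = 156
30–44: 719 × 0.954 = 686
45+: 582 × 0.963 + 2589 × 0.336 = 560 + 870 = 1430
End of period: [190, 156, 686, 1430]
Period 3:
Births: 156 × 0.264 = 41
15–29: 190 × 0.972 = 185
30–44: 156 × 0.954 = 149
45+: 686 × 0.963 + 1430 × 0.336 = 661 + 480 = 1141
End of period: [41, 185, 149, 1141]

149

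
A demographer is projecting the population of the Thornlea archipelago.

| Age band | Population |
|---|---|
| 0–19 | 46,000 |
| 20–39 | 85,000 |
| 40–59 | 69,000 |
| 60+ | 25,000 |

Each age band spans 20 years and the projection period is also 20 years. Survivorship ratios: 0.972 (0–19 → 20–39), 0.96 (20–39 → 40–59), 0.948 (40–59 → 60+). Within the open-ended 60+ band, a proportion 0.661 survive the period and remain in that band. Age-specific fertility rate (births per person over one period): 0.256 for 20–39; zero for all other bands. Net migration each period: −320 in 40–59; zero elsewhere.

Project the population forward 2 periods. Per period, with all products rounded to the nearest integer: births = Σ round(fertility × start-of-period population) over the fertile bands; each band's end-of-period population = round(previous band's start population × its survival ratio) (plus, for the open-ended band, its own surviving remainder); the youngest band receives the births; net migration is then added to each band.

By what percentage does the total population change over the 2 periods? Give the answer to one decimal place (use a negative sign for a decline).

(Groups numbered youngest = 1 to oldest = 4.)
[period 1]
Births: 85000 × 0.256 = 21760
Group 2: 46000 × 0.972 = 44712
Group 3: 85000 × 0.96 = 81600
Group 4: 69000 × 0.948 + 25000 × 0.661 = 65412 + 16525 = 81937
Net migration: Group 3 − 320 → 81280
End of period: [21760, 44712, 81280, 81937]
[period 2]
Births: 44712 × 0.256 = 11446
Group 2: 21760 × 0.972 = 21151
Group 3: 44712 × 0.96 = 42924
Group 4: 81280 × 0.948 + 81937 × 0.661 = 77053 + 54160 = 131213
Net migration: Group 3 − 320 → 42604
End of period: [11446, 21151, 42604, 131213]
Total: 225000 → 206414; change = -18586; percentage change = -8.3%

-8.3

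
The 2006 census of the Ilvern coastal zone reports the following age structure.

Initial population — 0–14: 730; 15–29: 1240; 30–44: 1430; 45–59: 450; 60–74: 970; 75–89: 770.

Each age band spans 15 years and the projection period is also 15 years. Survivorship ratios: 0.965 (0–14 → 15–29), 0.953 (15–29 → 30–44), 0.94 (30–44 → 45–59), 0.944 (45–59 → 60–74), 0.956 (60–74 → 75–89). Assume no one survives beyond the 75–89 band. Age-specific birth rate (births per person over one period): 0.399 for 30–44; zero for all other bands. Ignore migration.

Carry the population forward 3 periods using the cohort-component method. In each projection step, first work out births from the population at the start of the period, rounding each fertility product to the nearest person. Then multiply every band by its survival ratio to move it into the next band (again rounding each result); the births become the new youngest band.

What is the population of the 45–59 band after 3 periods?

631

Let band 1 be 0–14 through band 6 = 75–89.
— Period 1 —
Births: 1430 * 0.399 = 571
Band 2: 730 * 0.965 = 704
Band 3: 1240 * 0.953 = 1182
Band 4: 1430 * 0.94 = 1344
Band 5: 450 * 0.944 = 425
Band 6: 970 * 0.956 = 927
End of period: [571, 704, 1182, 1344, 425, 927]
— Period 2 —
Births: 1182 * 0.399 = 472
Band 2: 571 * 0.965 = 551
Band 3: 704 * 0.953 = 671
Band 4: 1182 * 0.94 = 1111
Band 5: 1344 * 0.944 = 1269
Band 6: 425 * 0.956 = 406
End of period: [472, 551, 671, 1111, 1269, 406]
— Period 3 —
Births: 671 * 0.399 = 268
Band 2: 472 * 0.965 = 455
Band 3: 551 * 0.953 = 525
Band 4: 671 * 0.94 = 631
Band 5: 1111 * 0.944 = 1049
Band 6: 1269 * 0.956 = 1213
End of period: [268, 455, 525, 631, 1049, 1213]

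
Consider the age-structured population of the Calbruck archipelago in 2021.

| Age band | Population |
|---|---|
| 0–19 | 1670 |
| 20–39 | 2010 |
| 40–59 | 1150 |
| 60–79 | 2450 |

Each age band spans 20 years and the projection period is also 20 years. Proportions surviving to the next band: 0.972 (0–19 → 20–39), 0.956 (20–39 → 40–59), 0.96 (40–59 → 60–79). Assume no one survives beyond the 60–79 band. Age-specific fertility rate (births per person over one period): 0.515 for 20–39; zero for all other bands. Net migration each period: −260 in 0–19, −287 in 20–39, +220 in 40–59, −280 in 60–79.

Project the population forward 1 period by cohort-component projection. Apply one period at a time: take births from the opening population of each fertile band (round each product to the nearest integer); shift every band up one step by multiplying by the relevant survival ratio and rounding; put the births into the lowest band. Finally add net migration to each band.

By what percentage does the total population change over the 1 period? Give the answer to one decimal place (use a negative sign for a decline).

-30.3

Numbering the bands 1..4 from youngest to oldest:
Period 1:
Births: 2010 × 0.515 = 1035
Band 2: 1670 × 0.972 = 1623
Band 3: 2010 × 0.956 = 1922
Band 4: 1150 × 0.96 = 1104
Net migration: Band 1 − 260 → 775; Band 2 − 287 → 1336; Band 3 + 220 → 2142; Band 4 − 280 → 824
→ [775, 1336, 2142, 824]
Total: 7280 → 5077; change = -2203; percentage change = -30.3%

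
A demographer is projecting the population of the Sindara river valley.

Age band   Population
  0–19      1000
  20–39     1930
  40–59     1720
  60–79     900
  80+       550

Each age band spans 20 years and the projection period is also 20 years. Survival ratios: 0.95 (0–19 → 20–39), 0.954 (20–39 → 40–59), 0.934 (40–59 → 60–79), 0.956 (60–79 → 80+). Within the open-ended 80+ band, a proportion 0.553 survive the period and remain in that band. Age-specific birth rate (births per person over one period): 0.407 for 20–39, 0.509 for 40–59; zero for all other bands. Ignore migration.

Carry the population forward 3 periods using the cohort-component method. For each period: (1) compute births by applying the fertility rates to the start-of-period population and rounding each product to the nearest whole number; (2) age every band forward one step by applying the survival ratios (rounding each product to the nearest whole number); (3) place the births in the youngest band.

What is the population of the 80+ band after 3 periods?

Numbering the groups 1..5 from youngest to oldest:
— Period 1 —
Births: 1930 × 0.407 = 786  |  1720 × 0.509 = 875 → 1661
Group 2: 1000 × 0.95 = 950
Group 3: 1930 × 0.954 = 1841
Group 4: 1720 × 0.934 = 1606
Group 5: 900 × 0.956 + 550 × 0.553 = 860 + 304 = 1164
→ [1661, 950, 1841, 1606, 1164]
— Period 2 —
Births: 950 × 0.407 = 387  |  1841 × 0.509 = 937 → 1324
Group 2: 1661 × 0.95 = 1578
Group 3: 950 × 0.954 = 906
Group 4: 1841 × 0.934 = 1719
Group 5: 1606 × 0.956 + 1164 × 0.553 = 1535 + 644 = 2179
→ [1324, 1578, 906, 1719, 2179]
— Period 3 —
Births: 1578 × 0.407 = 642  |  906 × 0.509 = 461 → 1103
Group 2: 1324 × 0.95 = 1258
Group 3: 1578 × 0.954 = 1505
Group 4: 906 × 0.934 = 846
Group 5: 1719 × 0.956 + 2179 × 0.553 = 1643 + 1205 = 2848
→ [1103, 1258, 1505, 846, 2848]

2848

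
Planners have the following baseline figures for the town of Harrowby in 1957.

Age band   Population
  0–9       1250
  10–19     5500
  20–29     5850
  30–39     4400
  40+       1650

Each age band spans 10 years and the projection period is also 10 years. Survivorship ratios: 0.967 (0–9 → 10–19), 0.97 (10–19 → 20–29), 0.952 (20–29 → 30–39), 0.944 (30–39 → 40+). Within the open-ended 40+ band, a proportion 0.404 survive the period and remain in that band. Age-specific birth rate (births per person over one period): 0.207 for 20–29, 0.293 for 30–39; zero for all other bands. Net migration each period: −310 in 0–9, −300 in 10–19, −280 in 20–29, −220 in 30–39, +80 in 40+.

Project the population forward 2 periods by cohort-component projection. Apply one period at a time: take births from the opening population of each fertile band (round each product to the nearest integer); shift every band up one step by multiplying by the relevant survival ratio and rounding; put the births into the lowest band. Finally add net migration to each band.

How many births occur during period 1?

Numbering the bands 1..5 from youngest to oldest:
— Period 1 —
Births: 5850 × 0.207 = 1211  |  4400 × 0.293 = 1289 — total 2500
Band 2: 1250 × 0.967 = 1209
Band 3: 5500 × 0.97 = 5335
Band 4: 5850 × 0.952 = 5569
Band 5: 4400 × 0.944 + 1650 × 0.404 = 4154 + 667 = 4821
Net migration: Band 1 − 310 → 2190; Band 2 − 300 → 909; Band 3 − 280 → 5055; Band 4 − 220 → 5349; Band 5 + 80 → 4901
→ [2190, 909, 5055, 5349, 4901]

2500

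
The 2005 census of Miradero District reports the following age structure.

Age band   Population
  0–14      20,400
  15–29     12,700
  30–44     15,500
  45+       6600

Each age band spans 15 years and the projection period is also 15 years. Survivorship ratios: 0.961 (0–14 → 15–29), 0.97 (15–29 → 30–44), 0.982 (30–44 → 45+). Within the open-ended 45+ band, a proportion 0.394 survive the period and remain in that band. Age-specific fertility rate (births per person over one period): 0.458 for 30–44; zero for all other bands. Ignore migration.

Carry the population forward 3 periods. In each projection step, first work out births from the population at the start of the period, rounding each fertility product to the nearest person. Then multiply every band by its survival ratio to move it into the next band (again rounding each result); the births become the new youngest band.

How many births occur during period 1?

7099

Let group 1 be 0–14 through group 4 = 45+.
[period 1]
Births: 15500 * 0.458 = 7099
Group 2: 20400 * 0.961 = 19604
Group 3: 12700 * 0.97 = 12319
Group 4: 15500 * 0.982 + 6600 * 0.394 = 15221 + 2600 = 17821
Population now: 0–14=7099, 15–29=19604, 30–44=12319, 45+=17821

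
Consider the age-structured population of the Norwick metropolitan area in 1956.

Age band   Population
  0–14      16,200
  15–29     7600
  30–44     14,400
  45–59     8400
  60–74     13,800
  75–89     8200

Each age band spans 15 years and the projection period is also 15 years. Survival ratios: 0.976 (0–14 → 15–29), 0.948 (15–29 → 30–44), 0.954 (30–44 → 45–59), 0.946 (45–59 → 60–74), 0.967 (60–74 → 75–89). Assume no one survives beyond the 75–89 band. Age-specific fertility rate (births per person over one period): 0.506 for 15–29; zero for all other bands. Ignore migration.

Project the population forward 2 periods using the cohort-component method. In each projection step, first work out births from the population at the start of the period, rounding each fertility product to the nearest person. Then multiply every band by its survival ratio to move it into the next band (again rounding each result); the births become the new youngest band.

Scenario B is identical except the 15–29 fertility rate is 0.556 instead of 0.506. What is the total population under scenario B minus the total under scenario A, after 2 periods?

1162

Period 1.
Births: 7600 × 0.506 = 3846
15–29: 16200 × 0.976 = 15811
30–44: 7600 × 0.948 = 7205
45–59: 14400 × 0.954 = 13738
60–74: 8400 × 0.946 = 7946
75–89: 13800 × 0.967 = 13345
→ [3846, 15811, 7205, 13738, 7946, 13345]
Period 2.
Births: 15811 × 0.506 = 8000
15–29: 3846 × 0.976 = 3754
30–44: 15811 × 0.948 = 14989
45–59: 7205 × 0.954 = 6874
60–74: 13738 × 0.946 = 12996
75–89: 7946 × 0.967 = 7684
→ [8000, 3754, 14989, 6874, 12996, 7684]
Scenario A total after 2 periods: 54297
Scenario B projection —
Period 1.
Births: 7600 × 0.556 = 4226
15–29: 16200 × 0.976 = 15811
30–44: 7600 × 0.948 = 7205
45–59: 14400 × 0.954 = 13738
60–74: 8400 × 0.946 = 7946
75–89: 13800 × 0.967 = 13345
→ [4226, 15811, 7205, 13738, 7946, 13345]
Period 2.
Births: 15811 × 0.556 = 8791
15–29: 4226 × 0.976 = 4125
30–44: 15811 × 0.948 = 14989
45–59: 7205 × 0.954 = 6874
60–74: 13738 × 0.946 = 12996
75–89: 7946 × 0.967 = 7684
→ [8791, 4125, 14989, 6874, 12996, 7684]
Scenario B total after 2 periods: 55459
Difference B − A = 55459 − 54297 = 1162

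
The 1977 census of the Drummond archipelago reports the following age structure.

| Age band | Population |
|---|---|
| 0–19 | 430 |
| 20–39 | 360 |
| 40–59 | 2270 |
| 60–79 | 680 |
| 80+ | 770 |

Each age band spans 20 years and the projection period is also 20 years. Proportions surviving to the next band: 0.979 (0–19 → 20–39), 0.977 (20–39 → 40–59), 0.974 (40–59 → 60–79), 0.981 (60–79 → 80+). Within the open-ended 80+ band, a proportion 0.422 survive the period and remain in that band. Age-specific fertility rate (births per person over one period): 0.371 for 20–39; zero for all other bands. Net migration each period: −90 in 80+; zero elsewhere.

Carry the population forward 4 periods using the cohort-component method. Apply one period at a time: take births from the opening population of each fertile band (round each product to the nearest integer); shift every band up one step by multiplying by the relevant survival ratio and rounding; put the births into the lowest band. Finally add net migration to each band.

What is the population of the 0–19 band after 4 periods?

57

Let band 1 be 0–19 through band 5 = 80+.
Period 1.
Births: 360 × 0.371 = 134
Band 2: 430 × 0.979 = 421
Band 3: 360 × 0.977 = 352
Band 4: 2270 × 0.974 = 2211
Band 5: 680 × 0.981 + 770 × 0.422 = 667 + 325 = 992
Net migration: Band 5 − 90 → 902
End of period: [134, 421, 352, 2211, 902]
Period 2.
Births: 421 × 0.371 = 156
Band 2: 134 × 0.979 = 131
Band 3: 421 × 0.977 = 411
Band 4: 352 × 0.974 = 343
Band 5: 2211 × 0.981 + 902 × 0.422 = 2169 + 381 = 2550
Net migration: Band 5 − 90 → 2460
End of period: [156, 131, 411, 343, 2460]
Period 3.
Births: 131 × 0.371 = 49
Band 2: 156 × 0.979 = 153
Band 3: 131 × 0.977 = 128
Band 4: 411 × 0.974 = 400
Band 5: 343 × 0.981 + 2460 × 0.422 = 336 + 1038 = 1374
Net migration: Band 5 − 90 → 1284
End of period: [49, 153, 128, 400, 1284]
Period 4.
Births: 153 × 0.371 = 57
Band 2: 49 × 0.979 = 48
Band 3: 153 × 0.977 = 149
Band 4: 128 × 0.974 = 125
Band 5: 400 × 0.981 + 1284 × 0.422 = 392 + 542 = 934
Net migration: Band 5 − 90 → 844
End of period: [57, 48, 149, 125, 844]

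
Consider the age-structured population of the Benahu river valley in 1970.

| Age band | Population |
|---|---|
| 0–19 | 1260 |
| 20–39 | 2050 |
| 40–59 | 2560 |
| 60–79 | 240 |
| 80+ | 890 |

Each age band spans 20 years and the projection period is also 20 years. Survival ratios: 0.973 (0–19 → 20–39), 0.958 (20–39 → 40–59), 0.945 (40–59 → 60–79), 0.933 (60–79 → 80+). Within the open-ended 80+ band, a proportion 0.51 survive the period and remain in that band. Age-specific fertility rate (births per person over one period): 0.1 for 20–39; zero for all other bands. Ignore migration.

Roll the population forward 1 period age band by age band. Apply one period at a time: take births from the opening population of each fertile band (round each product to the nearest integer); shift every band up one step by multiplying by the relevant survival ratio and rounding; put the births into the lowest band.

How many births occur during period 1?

Let band 1 be 0–19 through band 5 = 80+.
[period 1]
Births: 2050 × 0.1 = 205
Band 2: 1260 × 0.973 = 1226
Band 3: 2050 × 0.958 = 1964
Band 4: 2560 × 0.945 = 2419
Band 5: 240 × 0.933 + 890 × 0.51 = 224 + 454 = 678
→ [205, 1226, 1964, 2419, 678]

205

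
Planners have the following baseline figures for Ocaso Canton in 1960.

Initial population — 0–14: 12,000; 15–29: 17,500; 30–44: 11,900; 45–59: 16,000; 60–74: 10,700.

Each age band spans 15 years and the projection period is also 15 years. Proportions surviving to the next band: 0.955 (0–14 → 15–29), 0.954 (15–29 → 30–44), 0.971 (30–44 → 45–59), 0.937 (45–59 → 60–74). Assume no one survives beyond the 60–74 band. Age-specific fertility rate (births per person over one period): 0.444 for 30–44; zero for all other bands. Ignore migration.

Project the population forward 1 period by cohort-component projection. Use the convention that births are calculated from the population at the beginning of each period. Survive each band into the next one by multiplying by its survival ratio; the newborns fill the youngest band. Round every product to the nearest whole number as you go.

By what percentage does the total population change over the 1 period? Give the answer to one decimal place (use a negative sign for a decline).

-11.9

Period 1.
Births: 11900 * 0.444 = 5284
15–29: 12000 * 0.955 = 11460
30–44: 17500 * 0.954 = 16695
45–59: 11900 * 0.971 = 11555
60–74: 16000 * 0.937 = 14992
→ [5284, 11460, 16695, 11555, 14992]
Total: 68100 → 59986; change = -8114; percentage change = -11.9%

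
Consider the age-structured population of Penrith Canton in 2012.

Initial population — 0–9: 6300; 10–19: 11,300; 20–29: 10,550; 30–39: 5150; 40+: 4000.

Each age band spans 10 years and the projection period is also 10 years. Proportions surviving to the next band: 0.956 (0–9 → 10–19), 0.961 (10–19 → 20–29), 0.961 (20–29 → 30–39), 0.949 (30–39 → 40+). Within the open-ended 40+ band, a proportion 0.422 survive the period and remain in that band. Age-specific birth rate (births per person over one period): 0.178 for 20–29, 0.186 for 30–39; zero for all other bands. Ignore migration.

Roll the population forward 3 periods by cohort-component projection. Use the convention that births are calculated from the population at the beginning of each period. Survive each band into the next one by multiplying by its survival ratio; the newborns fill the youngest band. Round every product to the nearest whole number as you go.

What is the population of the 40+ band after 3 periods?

Call the bands 1 to 5, youngest first.
Period 1:
Births: 10550 × 0.178 = 1878  |  5150 × 0.186 = 958 — total 2836
Band 2: 6300 × 0.956 = 6023
Band 3: 11300 × 0.961 = 10859
Band 4: 10550 × 0.961 = 10139
Band 5: 5150 × 0.949 + 4000 × 0.422 = 4887 + 1688 = 6575
→ [2836, 6023, 10859, 10139, 6575]
Period 2:
Births: 10859 × 0.178 = 1933  |  10139 × 0.186 = 1886 — total 3819
Band 2: 2836 × 0.956 = 2711
Band 3: 6023 × 0.961 = 5788
Band 4: 10859 × 0.961 = 10435
Band 5: 10139 × 0.949 + 6575 × 0.422 = 9622 + 2775 = 12397
→ [3819, 2711, 5788, 10435, 12397]
Period 3:
Births: 5788 × 0.178 = 1030  |  10435 × 0.186 = 1941 — total 2971
Band 2: 3819 × 0.956 = 3651
Band 3: 2711 × 0.961 = 2605
Band 4: 5788 × 0.961 = 5562
Band 5: 10435 × 0.949 + 12397 × 0.422 = 9903 + 5232 = 15135
→ [2971, 3651, 2605, 5562, 15135]

15135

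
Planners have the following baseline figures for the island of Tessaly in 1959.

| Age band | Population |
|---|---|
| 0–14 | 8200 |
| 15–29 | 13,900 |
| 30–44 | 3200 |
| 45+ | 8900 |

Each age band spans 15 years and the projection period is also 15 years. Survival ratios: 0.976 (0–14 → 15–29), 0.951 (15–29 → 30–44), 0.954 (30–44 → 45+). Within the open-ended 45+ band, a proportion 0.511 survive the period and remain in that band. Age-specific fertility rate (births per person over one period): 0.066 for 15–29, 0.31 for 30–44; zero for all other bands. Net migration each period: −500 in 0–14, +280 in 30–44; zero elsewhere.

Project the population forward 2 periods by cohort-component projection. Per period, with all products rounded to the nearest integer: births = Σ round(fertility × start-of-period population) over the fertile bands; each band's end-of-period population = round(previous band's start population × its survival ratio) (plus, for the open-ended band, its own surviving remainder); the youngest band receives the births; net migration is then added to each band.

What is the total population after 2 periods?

30241

Numbering the bands 1..4 from youngest to oldest:
Period 1:
Births: 13900 × 0.066 = 917  |  3200 × 0.31 = 992 → total 1909
Band 2: 8200 × 0.976 = 8003
Band 3: 13900 × 0.951 = 13219
Band 4: 3200 × 0.954 + 8900 × 0.511 = 3053 + 4548 = 7601
Net migration: Band 1 − 500 → 1409; Band 3 + 280 → 13499
Population now: 0–14=1409, 15–29=8003, 30–44=13499, 45+=7601
Period 2:
Births: 8003 × 0.066 = 528  |  13499 × 0.31 = 4185 → total 4713
Band 2: 1409 × 0.976 = 1375
Band 3: 8003 × 0.951 = 7611
Band 4: 13499 × 0.954 + 7601 × 0.511 = 12878 + 3884 = 16762
Net migration: Band 1 − 500 → 4213; Band 3 + 280 → 7891
Population now: 0–14=4213, 15–29=1375, 30–44=7891, 45+=16762
Total after period 2: 4213 + 1375 + 7891 + 16762 = 30241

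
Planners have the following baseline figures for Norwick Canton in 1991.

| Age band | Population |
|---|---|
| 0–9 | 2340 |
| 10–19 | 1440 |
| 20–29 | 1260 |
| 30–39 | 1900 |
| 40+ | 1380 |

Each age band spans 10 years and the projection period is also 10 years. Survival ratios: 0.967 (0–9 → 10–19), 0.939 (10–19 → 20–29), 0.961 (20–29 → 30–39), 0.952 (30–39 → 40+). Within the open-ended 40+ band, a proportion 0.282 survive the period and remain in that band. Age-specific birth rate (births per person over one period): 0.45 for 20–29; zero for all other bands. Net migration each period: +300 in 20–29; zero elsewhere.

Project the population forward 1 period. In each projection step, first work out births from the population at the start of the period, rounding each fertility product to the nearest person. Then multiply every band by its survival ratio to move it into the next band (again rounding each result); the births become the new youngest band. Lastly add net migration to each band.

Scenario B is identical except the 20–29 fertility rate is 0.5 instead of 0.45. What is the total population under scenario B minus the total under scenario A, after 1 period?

Call the groups 1 to 5, youngest first.
[period 1]
Births: 1260 × 0.45 = 567
Group 2: 2340 × 0.967 = 2263
Group 3: 1440 × 0.939 = 1352
Group 4: 1260 × 0.961 = 1211
Group 5: 1900 × 0.952 + 1380 × 0.282 = 1809 + 389 = 2198
Net migration: Group 3 + 300 → 1652
→ [567, 2263, 1652, 1211, 2198]
Scenario A total after 1 period: 7891
Scenario B projection —
[period 1]
Births: 1260 × 0.5 = 630
Group 2: 2340 × 0.967 = 2263
Group 3: 1440 × 0.939 = 1352
Group 4: 1260 × 0.961 = 1211
Group 5: 1900 × 0.952 + 1380 × 0.282 = 1809 + 389 = 2198
Net migration: Group 3 + 300 → 1652
→ [630, 2263, 1652, 1211, 2198]
Scenario B total after 1 period: 7954
Difference B − A = 7954 − 7891 = 63

63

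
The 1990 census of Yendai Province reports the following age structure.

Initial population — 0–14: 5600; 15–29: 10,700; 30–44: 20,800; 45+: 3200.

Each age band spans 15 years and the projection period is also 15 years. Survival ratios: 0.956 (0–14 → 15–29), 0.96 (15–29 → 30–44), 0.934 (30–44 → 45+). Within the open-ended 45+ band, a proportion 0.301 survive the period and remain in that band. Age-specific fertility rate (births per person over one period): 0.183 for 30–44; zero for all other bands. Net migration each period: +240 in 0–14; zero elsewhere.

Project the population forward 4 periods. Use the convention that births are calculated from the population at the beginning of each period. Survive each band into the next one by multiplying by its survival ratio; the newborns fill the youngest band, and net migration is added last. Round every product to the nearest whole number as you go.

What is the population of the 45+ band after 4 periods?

(Bands numbered youngest = 1 to oldest = 4.)
After projecting period 1:
Births: 20800 * 0.183 = 3806
Band 2: 5600 * 0.956 = 5354
Band 3: 10700 * 0.96 = 10272
Band 4: 20800 * 0.934 + 3200 * 0.301 = 19427 + 963 = 20390
Net migration: Band 1 + 240 → 4046
Population now: 0–14=4046, 15–29=5354, 30–44=10272, 45+=20390
After projecting period 2:
Births: 10272 * 0.183 = 1880
Band 2: 4046 * 0.956 = 3868
Band 3: 5354 * 0.96 = 5140
Band 4: 10272 * 0.934 + 20390 * 0.301 = 9594 + 6137 = 15731
Net migration: Band 1 + 240 → 2120
Population now: 0–14=2120, 15–29=3868, 30–44=5140, 45+=15731
After projecting period 3:
Births: 5140 * 0.183 = 941
Band 2: 2120 * 0.956 = 2027
Band 3: 3868 * 0.96 = 3713
Band 4: 5140 * 0.934 + 15731 * 0.301 = 4801 + 4735 = 9536
Net migration: Band 1 + 240 → 1181
Population now: 0–14=1181, 15–29=2027, 30–44=3713, 45+=9536
After projecting period 4:
Births: 3713 * 0.183 = 679
Band 2: 1181 * 0.956 = 1129
Band 3: 2027 * 0.96 = 1946
Band 4: 3713 * 0.934 + 9536 * 0.301 = 3468 + 2870 = 6338
Net migration: Band 1 + 240 → 919
Population now: 0–14=919, 15–29=1129, 30–44=1946, 45+=6338

6338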